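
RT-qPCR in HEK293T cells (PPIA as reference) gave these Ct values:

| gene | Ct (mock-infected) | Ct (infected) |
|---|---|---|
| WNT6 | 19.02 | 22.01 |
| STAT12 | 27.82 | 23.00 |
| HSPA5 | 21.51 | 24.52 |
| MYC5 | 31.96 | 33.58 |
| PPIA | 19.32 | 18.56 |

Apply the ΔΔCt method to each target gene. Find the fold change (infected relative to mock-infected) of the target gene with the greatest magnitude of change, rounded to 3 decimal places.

WNT6: ΔΔCt = (22.01−18.56) − (19.02−19.32) = 3.45 − (-0.30) = 3.75; fold change = 2^-3.75 = 0.074
STAT12: ΔΔCt = (23.00−18.56) − (27.82−19.32) = 4.44 − 8.50 = -4.06; fold change = 2^4.06 = 16.679
HSPA5: ΔΔCt = (24.52−18.56) − (21.51−19.32) = 5.96 − 2.19 = 3.77; fold change = 2^-3.77 = 0.073
MYC5: ΔΔCt = (33.58−18.56) − (31.96−19.32) = 15.02 − 12.64 = 2.38; fold change = 2^-2.38 = 0.192
STAT12 has the largest |ΔΔCt| = 4.06.

16.679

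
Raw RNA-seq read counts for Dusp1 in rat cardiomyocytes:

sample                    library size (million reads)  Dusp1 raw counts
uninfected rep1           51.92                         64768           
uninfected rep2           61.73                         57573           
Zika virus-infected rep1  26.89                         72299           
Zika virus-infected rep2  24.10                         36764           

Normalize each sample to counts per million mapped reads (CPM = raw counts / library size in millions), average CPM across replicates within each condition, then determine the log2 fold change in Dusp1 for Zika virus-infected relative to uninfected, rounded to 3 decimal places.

CPM(uninfected rep1) = 64768 / 51.92 = 1247.4576
CPM(uninfected rep2) = 57573 / 61.73 = 932.6584
CPM(Zika virus-infected rep1) = 72299 / 26.89 = 2688.6947
CPM(Zika virus-infected rep2) = 36764 / 24.10 = 1525.4772
mean CPM(uninfected) = 1090.0580; mean CPM(Zika virus-infected) = 2107.0859
Fold change = 2107.0859 / 1090.0580 = 1.93300
log2(1.93300) = 0.9508

0.951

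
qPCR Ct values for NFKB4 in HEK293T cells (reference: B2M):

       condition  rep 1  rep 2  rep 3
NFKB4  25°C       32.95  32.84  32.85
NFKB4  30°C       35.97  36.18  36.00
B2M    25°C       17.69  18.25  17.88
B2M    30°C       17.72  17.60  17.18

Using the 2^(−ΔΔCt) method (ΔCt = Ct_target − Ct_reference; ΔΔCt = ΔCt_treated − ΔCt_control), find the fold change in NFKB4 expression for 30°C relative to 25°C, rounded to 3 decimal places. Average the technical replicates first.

0.082

Mean Ct: NFKB4 25°C 32.880; NFKB4 30°C 36.050; B2M 25°C 17.940; B2M 30°C 17.500
ΔCt(25°C) = 32.880 − 17.940 = 14.940
ΔCt(30°C) = 36.050 − 17.500 = 18.550
ΔΔCt = 18.550 − 14.940 = 3.610
Fold change = 2^(−3.610) = 0.0819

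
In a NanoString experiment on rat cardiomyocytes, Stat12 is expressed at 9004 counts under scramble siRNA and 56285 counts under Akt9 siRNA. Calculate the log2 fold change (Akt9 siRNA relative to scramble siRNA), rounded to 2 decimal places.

2.64

Fold change = 56285 / 9004 = 6.2511
log2(6.2511) = 2.644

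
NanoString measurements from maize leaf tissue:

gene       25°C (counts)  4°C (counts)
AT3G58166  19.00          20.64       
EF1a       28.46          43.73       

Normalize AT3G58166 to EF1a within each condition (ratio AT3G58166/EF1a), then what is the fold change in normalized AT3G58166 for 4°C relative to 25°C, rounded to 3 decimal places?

0.707

AT3G58166/EF1a (25°C) = 19.00 / 28.46 = 0.6676
AT3G58166/EF1a (4°C) = 20.64 / 43.73 = 0.47199
Fold change = 0.47199 / 0.6676 = 0.7070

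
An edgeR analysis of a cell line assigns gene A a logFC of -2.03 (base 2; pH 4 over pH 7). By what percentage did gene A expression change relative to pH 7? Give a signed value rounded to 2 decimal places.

Fold change = 2^(-2.03) = 0.2449
Percent change = (FC − 1) × 100% = (0.2449 − 1) × 100 = -75.51%

-75.51%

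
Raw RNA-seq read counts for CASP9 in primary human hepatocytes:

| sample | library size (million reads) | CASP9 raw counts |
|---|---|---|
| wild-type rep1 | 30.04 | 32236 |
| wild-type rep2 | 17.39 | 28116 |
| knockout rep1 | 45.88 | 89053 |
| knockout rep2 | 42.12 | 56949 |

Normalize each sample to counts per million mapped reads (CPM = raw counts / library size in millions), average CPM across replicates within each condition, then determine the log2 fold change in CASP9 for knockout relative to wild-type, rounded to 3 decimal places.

0.292

CPM(wild-type rep1) = 32236 / 30.04 = 1073.1025
CPM(wild-type rep2) = 28116 / 17.39 = 1616.7913
CPM(knockout rep1) = 89053 / 45.88 = 1940.9983
CPM(knockout rep2) = 56949 / 42.12 = 1352.0655
mean CPM(wild-type) = 1344.9469; mean CPM(knockout) = 1646.5319
Fold change = 1646.5319 / 1344.9469 = 1.22424
log2(1.22424) = 0.2919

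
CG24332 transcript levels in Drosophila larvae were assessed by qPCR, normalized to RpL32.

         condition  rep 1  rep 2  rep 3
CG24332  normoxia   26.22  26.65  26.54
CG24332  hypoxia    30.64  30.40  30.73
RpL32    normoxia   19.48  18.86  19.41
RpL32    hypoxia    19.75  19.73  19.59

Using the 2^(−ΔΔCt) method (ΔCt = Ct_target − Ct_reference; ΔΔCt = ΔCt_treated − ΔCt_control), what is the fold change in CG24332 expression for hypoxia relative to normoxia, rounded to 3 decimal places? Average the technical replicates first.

Mean Ct: CG24332 normoxia 26.470; CG24332 hypoxia 30.590; RpL32 normoxia 19.250; RpL32 hypoxia 19.690
ΔCt(normoxia) = 26.470 − 19.250 = 7.220
ΔCt(hypoxia) = 30.590 − 19.690 = 10.900
ΔΔCt = 10.900 − 7.220 = 3.680
Fold change = 2^(−3.680) = 0.0780

0.078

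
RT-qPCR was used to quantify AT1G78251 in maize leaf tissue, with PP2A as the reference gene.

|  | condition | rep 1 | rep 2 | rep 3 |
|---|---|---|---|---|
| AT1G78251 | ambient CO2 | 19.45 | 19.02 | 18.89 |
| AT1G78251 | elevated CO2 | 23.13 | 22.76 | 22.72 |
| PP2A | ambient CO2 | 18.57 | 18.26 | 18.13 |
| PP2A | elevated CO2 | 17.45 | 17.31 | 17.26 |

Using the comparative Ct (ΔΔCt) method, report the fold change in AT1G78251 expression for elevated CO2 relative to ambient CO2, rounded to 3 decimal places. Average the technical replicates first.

0.038

Mean Ct: AT1G78251 ambient CO2 19.120; AT1G78251 elevated CO2 22.870; PP2A ambient CO2 18.320; PP2A elevated CO2 17.340
ΔCt(ambient CO2) = 19.120 − 18.320 = 0.800
ΔCt(elevated CO2) = 22.870 − 17.340 = 5.530
ΔΔCt = 5.530 − 0.800 = 4.730
Fold change = 2^(−4.730) = 0.0377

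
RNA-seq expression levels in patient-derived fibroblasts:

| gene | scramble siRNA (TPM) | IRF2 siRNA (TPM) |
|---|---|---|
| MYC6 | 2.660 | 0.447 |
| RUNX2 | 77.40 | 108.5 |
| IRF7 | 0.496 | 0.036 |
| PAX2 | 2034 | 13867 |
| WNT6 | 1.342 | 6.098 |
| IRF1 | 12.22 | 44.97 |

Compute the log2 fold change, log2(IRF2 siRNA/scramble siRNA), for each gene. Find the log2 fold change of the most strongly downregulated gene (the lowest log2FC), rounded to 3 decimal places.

-3.784

log2(0.447/2.660) = -2.573  (MYC6)
log2(108.5/77.40) = 0.487  (RUNX2)
log2(0.036/0.496) = -3.784  (IRF7)
log2(13867/2034) = 2.769  (PAX2)
log2(6.098/1.342) = 2.184  (WNT6)
log2(44.97/12.22) = 1.880  (IRF1)
IRF7 is most strongly downregulated.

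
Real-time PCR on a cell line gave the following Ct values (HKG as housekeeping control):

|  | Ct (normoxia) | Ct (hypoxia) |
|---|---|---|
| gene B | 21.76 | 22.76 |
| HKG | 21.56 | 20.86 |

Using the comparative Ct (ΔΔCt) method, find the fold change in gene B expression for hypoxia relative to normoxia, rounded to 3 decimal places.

ΔCt(normoxia) = 21.760 − 21.560 = 0.200
ΔCt(hypoxia) = 22.760 − 20.860 = 1.900
ΔΔCt = 1.900 − 0.200 = 1.700
Fold change = 2^(−1.700) = 0.3078

0.308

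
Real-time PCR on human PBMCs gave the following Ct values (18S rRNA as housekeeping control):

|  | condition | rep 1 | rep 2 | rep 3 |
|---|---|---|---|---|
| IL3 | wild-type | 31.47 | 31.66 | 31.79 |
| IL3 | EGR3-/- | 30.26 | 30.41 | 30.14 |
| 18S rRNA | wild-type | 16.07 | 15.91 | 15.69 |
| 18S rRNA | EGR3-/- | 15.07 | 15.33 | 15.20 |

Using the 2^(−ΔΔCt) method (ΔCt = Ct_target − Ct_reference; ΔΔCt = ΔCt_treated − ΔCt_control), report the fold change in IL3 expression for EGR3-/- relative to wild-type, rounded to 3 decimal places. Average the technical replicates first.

Mean Ct: IL3 wild-type 31.640; IL3 EGR3-/- 30.270; 18S rRNA wild-type 15.890; 18S rRNA EGR3-/- 15.200
ΔCt(wild-type) = 31.640 − 15.890 = 15.750
ΔCt(EGR3-/-) = 30.270 − 15.200 = 15.070
ΔΔCt = 15.070 − 15.750 = -0.680
Fold change = 2^(−(-0.680)) = 2^0.680 = 1.6021

1.602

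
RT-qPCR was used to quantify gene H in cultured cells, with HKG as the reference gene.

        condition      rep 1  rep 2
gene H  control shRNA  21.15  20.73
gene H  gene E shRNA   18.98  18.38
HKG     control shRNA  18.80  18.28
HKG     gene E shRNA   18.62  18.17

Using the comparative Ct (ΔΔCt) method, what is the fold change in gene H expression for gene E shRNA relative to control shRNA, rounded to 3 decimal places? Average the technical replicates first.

4.332

Mean Ct: gene H control shRNA 20.940; gene H gene E shRNA 18.680; HKG control shRNA 18.540; HKG gene E shRNA 18.395
ΔCt(control shRNA) = 20.940 − 18.540 = 2.400
ΔCt(gene E shRNA) = 18.680 − 18.395 = 0.285
ΔΔCt = 0.285 − 2.400 = -2.115
Fold change = 2^(−(-2.115)) = 2^2.115 = 4.3319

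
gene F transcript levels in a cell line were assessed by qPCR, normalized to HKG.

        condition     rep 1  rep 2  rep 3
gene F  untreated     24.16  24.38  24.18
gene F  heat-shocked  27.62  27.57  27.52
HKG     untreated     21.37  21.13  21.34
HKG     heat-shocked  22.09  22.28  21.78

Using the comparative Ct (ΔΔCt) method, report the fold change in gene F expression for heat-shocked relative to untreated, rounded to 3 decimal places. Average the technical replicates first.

0.170

Mean Ct: gene F untreated 24.240; gene F heat-shocked 27.570; HKG untreated 21.280; HKG heat-shocked 22.050
ΔCt(untreated) = 24.240 − 21.280 = 2.960
ΔCt(heat-shocked) = 27.570 − 22.050 = 5.520
ΔΔCt = 5.520 − 2.960 = 2.560
Fold change = 2^(−2.560) = 0.1696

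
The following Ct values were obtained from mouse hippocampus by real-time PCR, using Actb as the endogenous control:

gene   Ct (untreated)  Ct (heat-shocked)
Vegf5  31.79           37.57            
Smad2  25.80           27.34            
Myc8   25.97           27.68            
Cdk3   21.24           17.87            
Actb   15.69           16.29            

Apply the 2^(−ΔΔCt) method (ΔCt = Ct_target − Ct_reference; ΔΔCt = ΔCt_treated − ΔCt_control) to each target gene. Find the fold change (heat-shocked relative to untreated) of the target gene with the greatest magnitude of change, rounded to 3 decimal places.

0.028

Vegf5: ΔΔCt = (37.57−16.29) − (31.79−15.69) = 21.28 − 16.10 = 5.18; fold change = 2^-5.18 = 0.028
Smad2: ΔΔCt = (27.34−16.29) − (25.80−15.69) = 11.05 − 10.11 = 0.94; fold change = 2^-0.94 = 0.521
Myc8: ΔΔCt = (27.68−16.29) − (25.97−15.69) = 11.39 − 10.28 = 1.11; fold change = 2^-1.11 = 0.463
Cdk3: ΔΔCt = (17.87−16.29) − (21.24−15.69) = 1.58 − 5.55 = -3.97; fold change = 2^3.97 = 15.671
Vegf5 has the largest |ΔΔCt| = 5.18.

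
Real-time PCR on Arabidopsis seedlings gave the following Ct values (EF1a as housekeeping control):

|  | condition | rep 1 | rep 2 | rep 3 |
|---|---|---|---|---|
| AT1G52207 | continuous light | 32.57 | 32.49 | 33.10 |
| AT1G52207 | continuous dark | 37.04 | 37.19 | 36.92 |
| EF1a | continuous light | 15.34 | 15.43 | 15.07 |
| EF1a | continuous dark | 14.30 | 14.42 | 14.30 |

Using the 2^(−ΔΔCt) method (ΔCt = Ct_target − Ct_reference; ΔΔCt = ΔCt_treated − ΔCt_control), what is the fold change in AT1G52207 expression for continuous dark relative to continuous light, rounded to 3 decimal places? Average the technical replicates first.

Mean Ct: AT1G52207 continuous light 32.720; AT1G52207 continuous dark 37.050; EF1a continuous light 15.280; EF1a continuous dark 14.340
ΔCt(continuous light) = 32.720 − 15.280 = 17.440
ΔCt(continuous dark) = 37.050 − 14.340 = 22.710
ΔΔCt = 22.710 − 17.440 = 5.270
Fold change = 2^(−5.270) = 0.0259

0.026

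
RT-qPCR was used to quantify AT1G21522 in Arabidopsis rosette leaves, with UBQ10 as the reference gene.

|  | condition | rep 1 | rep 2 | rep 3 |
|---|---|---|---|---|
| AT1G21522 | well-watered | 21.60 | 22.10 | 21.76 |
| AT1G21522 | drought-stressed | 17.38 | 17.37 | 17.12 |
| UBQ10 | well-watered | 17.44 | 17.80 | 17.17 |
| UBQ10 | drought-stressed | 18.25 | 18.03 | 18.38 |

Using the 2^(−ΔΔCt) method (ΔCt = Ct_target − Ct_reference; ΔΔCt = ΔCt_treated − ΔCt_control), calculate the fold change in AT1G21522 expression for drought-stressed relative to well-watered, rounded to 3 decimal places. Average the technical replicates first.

38.854

Mean Ct: AT1G21522 well-watered 21.820; AT1G21522 drought-stressed 17.290; UBQ10 well-watered 17.470; UBQ10 drought-stressed 18.220
ΔCt(well-watered) = 21.820 − 17.470 = 4.350
ΔCt(drought-stressed) = 17.290 − 18.220 = -0.930
ΔΔCt = -0.930 − 4.350 = -5.280
Fold change = 2^(−(-5.280)) = 2^5.280 = 38.8542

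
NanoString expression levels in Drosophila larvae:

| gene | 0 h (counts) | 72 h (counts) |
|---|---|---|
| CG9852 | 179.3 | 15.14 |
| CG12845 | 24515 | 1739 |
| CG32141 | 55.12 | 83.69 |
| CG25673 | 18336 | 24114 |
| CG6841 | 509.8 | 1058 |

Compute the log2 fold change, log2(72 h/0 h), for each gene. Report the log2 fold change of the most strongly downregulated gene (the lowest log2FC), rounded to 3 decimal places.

log2(15.14/179.3) = -3.566  (CG9852)
log2(1739/24515) = -3.817  (CG12845)
log2(83.69/55.12) = 0.602  (CG32141)
log2(24114/18336) = 0.395  (CG25673)
log2(1058/509.8) = 1.053  (CG6841)
CG12845 is most strongly downregulated.

-3.817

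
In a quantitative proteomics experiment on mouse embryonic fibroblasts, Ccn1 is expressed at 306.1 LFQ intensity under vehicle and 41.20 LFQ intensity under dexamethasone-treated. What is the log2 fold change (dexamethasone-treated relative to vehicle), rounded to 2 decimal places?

-2.89

Fold change = 41.20 / 306.1 = 0.1346
log2(0.1346) = -2.893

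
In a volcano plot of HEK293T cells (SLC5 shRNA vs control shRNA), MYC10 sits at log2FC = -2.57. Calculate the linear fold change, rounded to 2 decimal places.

0.17

Fold change = 2^(-2.57) = 0.168
That is, MYC10 drops to 16.8% of the control shRNA level.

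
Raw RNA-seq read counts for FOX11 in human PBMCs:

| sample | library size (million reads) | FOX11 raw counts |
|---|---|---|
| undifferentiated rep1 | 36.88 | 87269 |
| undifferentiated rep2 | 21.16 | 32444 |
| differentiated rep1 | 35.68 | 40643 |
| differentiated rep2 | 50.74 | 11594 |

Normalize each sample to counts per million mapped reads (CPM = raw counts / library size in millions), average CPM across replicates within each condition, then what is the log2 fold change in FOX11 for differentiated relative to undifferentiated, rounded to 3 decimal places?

CPM(undifferentiated rep1) = 87269 / 36.88 = 2366.2961
CPM(undifferentiated rep2) = 32444 / 21.16 = 1533.2703
CPM(differentiated rep1) = 40643 / 35.68 = 1139.0975
CPM(differentiated rep2) = 11594 / 50.74 = 228.4982
mean CPM(undifferentiated) = 1949.7832; mean CPM(differentiated) = 683.7979
Fold change = 683.7979 / 1949.7832 = 0.35070
log2(0.35070) = -1.5117

-1.512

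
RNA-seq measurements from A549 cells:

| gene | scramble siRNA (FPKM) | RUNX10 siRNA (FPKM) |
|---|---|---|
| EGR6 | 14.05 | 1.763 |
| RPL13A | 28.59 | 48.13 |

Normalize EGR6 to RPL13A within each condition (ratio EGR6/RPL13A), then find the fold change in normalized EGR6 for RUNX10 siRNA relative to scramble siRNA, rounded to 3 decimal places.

EGR6/RPL13A (scramble siRNA) = 14.05 / 28.59 = 0.49143
EGR6/RPL13A (RUNX10 siRNA) = 1.763 / 48.13 = 0.03663
Fold change = 0.03663 / 0.49143 = 0.0745

0.075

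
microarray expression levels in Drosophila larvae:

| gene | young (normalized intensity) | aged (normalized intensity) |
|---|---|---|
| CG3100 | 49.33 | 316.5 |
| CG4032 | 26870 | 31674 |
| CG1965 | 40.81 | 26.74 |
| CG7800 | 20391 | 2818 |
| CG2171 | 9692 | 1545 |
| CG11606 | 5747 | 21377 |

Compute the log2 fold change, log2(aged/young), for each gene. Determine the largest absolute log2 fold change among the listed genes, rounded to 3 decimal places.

2.855

log2(316.5/49.33) = 2.682  (CG3100)
log2(31674/26870) = 0.237  (CG4032)
log2(26.74/40.81) = -0.610  (CG1965)
log2(2818/20391) = -2.855  (CG7800)
log2(1545/9692) = -2.649  (CG2171)
log2(21377/5747) = 1.895  (CG11606)
The largest magnitude belongs to CG7800.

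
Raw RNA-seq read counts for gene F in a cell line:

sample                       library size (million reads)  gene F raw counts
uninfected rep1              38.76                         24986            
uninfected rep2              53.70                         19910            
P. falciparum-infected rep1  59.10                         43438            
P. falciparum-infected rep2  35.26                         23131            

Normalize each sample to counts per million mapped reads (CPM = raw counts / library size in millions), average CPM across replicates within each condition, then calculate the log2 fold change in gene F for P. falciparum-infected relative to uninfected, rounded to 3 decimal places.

CPM(uninfected rep1) = 24986 / 38.76 = 644.6336
CPM(uninfected rep2) = 19910 / 53.70 = 370.7635
CPM(P. falciparum-infected rep1) = 43438 / 59.10 = 734.9915
CPM(P. falciparum-infected rep2) = 23131 / 35.26 = 656.0125
mean CPM(uninfected) = 507.6986; mean CPM(P. falciparum-infected) = 695.5020
Fold change = 695.5020 / 507.6986 = 1.36991
log2(1.36991) = 0.4541

0.454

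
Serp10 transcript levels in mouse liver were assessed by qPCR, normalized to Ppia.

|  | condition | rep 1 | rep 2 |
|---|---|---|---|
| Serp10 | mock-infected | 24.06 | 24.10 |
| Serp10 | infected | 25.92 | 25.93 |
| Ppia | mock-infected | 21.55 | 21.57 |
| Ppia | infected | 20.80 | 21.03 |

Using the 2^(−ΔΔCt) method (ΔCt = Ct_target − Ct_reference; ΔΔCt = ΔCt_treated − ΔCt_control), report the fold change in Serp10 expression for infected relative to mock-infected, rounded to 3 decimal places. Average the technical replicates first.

Mean Ct: Serp10 mock-infected 24.080; Serp10 infected 25.925; Ppia mock-infected 21.560; Ppia infected 20.915
ΔCt(mock-infected) = 24.080 − 21.560 = 2.520
ΔCt(infected) = 25.925 − 20.915 = 5.010
ΔΔCt = 5.010 − 2.520 = 2.490
Fold change = 2^(−2.490) = 0.1780

0.178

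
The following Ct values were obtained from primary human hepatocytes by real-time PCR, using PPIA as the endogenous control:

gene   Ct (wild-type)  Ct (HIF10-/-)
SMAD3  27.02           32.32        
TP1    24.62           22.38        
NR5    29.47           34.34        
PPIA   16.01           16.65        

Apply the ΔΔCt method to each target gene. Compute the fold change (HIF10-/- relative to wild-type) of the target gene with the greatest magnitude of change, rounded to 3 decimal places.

0.040

SMAD3: ΔΔCt = (32.32−16.65) − (27.02−16.01) = 15.67 − 11.01 = 4.66; fold change = 2^-4.66 = 0.040
TP1: ΔΔCt = (22.38−16.65) − (24.62−16.01) = 5.73 − 8.61 = -2.88; fold change = 2^2.88 = 7.362
NR5: ΔΔCt = (34.34−16.65) − (29.47−16.01) = 17.69 − 13.46 = 4.23; fold change = 2^-4.23 = 0.053
SMAD3 has the largest |ΔΔCt| = 4.66.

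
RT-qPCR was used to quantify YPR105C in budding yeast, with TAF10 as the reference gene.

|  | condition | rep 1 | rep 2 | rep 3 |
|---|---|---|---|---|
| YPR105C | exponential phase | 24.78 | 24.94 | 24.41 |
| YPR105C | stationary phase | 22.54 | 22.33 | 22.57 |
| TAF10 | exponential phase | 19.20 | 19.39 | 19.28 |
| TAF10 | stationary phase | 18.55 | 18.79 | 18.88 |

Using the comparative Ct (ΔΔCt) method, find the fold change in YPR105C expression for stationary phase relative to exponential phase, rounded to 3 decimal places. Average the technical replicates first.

3.204

Mean Ct: YPR105C exponential phase 24.710; YPR105C stationary phase 22.480; TAF10 exponential phase 19.290; TAF10 stationary phase 18.740
ΔCt(exponential phase) = 24.710 − 19.290 = 5.420
ΔCt(stationary phase) = 22.480 − 18.740 = 3.740
ΔΔCt = 3.740 − 5.420 = -1.680
Fold change = 2^(−(-1.680)) = 2^1.680 = 3.2043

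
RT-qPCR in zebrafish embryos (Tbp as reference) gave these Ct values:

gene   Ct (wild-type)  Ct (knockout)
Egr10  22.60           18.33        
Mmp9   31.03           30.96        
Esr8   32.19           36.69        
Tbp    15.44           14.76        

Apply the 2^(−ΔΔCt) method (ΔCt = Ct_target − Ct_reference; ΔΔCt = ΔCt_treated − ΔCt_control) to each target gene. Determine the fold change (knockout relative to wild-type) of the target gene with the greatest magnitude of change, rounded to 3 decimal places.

0.028

Egr10: ΔΔCt = (18.33−14.76) − (22.60−15.44) = 3.57 − 7.16 = -3.59; fold change = 2^3.59 = 12.042
Mmp9: ΔΔCt = (30.96−14.76) − (31.03−15.44) = 16.20 − 15.59 = 0.61; fold change = 2^-0.61 = 0.655
Esr8: ΔΔCt = (36.69−14.76) − (32.19−15.44) = 21.93 − 16.75 = 5.18; fold change = 2^-5.18 = 0.028
Esr8 has the largest |ΔΔCt| = 5.18.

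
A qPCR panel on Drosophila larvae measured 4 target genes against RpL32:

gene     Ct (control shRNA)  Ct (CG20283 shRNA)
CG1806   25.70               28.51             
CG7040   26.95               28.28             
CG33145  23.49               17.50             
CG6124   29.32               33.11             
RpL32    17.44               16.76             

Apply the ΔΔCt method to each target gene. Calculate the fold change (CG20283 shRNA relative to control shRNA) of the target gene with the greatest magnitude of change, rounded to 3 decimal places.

39.671

CG1806: ΔΔCt = (28.51−16.76) − (25.70−17.44) = 11.75 − 8.26 = 3.49; fold change = 2^-3.49 = 0.089
CG7040: ΔΔCt = (28.28−16.76) − (26.95−17.44) = 11.52 − 9.51 = 2.01; fold change = 2^-2.01 = 0.248
CG33145: ΔΔCt = (17.50−16.76) − (23.49−17.44) = 0.74 − 6.05 = -5.31; fold change = 2^5.31 = 39.671
CG6124: ΔΔCt = (33.11−16.76) − (29.32−17.44) = 16.35 − 11.88 = 4.47; fold change = 2^-4.47 = 0.045
CG33145 has the largest |ΔΔCt| = 5.31.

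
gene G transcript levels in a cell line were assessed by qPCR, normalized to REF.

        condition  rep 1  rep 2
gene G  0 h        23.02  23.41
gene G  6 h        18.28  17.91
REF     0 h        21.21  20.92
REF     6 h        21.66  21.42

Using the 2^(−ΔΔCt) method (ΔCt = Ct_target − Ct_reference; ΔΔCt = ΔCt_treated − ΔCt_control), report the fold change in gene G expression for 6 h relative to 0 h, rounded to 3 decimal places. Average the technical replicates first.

48.335

Mean Ct: gene G 0 h 23.215; gene G 6 h 18.095; REF 0 h 21.065; REF 6 h 21.540
ΔCt(0 h) = 23.215 − 21.065 = 2.150
ΔCt(6 h) = 18.095 − 21.540 = -3.445
ΔΔCt = -3.445 − 2.150 = -5.595
Fold change = 2^(−(-5.595)) = 2^5.595 = 48.3351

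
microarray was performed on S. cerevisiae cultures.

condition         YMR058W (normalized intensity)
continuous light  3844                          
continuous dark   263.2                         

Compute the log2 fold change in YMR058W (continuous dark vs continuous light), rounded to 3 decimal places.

-3.868

Fold change = 263.2 / 3844 = 0.0685
log2(0.0685) = -3.8684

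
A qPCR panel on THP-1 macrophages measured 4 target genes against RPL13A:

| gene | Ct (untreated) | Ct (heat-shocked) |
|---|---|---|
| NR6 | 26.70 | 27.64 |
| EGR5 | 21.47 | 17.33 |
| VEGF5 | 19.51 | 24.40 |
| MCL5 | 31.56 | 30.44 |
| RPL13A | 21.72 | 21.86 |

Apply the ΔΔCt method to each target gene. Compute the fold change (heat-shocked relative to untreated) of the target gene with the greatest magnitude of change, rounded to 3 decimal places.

0.037

NR6: ΔΔCt = (27.64−21.86) − (26.70−21.72) = 5.78 − 4.98 = 0.80; fold change = 2^-0.80 = 0.574
EGR5: ΔΔCt = (17.33−21.86) − (21.47−21.72) = -4.53 − (-0.25) = -4.28; fold change = 2^4.28 = 19.427
VEGF5: ΔΔCt = (24.40−21.86) − (19.51−21.72) = 2.54 − (-2.21) = 4.75; fold change = 2^-4.75 = 0.037
MCL5: ΔΔCt = (30.44−21.86) − (31.56−21.72) = 8.58 − 9.84 = -1.26; fold change = 2^1.26 = 2.395
VEGF5 has the largest |ΔΔCt| = 4.75.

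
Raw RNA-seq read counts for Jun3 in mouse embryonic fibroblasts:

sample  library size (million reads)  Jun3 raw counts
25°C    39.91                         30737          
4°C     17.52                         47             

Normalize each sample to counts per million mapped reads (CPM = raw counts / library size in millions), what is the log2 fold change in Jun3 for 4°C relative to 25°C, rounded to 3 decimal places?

CPM(25°C) = 30737 / 39.91 = 770.1579
CPM(4°C) = 47 / 17.52 = 2.6826
Fold change = 2.6826 / 770.1579 = 0.00348
log2(0.00348) = -8.1654

-8.165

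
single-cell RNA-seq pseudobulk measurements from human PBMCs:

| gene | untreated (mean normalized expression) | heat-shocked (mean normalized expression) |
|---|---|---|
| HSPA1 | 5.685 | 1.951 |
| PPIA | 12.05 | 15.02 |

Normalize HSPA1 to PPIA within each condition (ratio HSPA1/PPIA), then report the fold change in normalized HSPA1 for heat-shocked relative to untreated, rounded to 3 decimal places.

HSPA1/PPIA (untreated) = 5.685 / 12.05 = 0.47178
HSPA1/PPIA (heat-shocked) = 1.951 / 15.02 = 0.12989
Fold change = 0.12989 / 0.47178 = 0.2753

0.275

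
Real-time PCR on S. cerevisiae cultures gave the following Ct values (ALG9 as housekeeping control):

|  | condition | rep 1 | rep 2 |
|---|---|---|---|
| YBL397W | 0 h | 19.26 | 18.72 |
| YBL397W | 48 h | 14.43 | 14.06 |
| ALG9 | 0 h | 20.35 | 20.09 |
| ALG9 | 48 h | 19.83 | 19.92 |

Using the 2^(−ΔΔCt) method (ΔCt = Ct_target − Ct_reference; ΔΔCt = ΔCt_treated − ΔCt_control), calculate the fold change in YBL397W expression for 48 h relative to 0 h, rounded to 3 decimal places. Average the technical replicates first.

Mean Ct: YBL397W 0 h 18.990; YBL397W 48 h 14.245; ALG9 0 h 20.220; ALG9 48 h 19.875
ΔCt(0 h) = 18.990 − 20.220 = -1.230
ΔCt(48 h) = 14.245 − 19.875 = -5.630
ΔΔCt = -5.630 − (-1.230) = -4.400
Fold change = 2^(−(-4.400)) = 2^4.400 = 21.1121

21.112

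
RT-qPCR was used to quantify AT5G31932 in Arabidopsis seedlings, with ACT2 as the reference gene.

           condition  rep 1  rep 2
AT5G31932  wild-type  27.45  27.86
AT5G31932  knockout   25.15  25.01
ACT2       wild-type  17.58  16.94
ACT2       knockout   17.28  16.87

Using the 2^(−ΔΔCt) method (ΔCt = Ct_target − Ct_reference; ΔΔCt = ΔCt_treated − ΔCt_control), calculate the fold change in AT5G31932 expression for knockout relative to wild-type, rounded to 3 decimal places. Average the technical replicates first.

5.242

Mean Ct: AT5G31932 wild-type 27.655; AT5G31932 knockout 25.080; ACT2 wild-type 17.260; ACT2 knockout 17.075
ΔCt(wild-type) = 27.655 − 17.260 = 10.395
ΔCt(knockout) = 25.080 − 17.075 = 8.005
ΔΔCt = 8.005 − 10.395 = -2.390
Fold change = 2^(−(-2.390)) = 2^2.390 = 5.2416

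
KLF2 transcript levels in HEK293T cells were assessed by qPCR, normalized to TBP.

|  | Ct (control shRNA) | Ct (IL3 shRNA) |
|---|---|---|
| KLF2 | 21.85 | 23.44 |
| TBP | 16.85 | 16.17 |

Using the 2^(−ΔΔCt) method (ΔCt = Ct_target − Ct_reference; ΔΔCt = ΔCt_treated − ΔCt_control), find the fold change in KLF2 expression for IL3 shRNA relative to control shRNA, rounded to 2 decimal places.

0.21

ΔCt(control shRNA) = 21.850 − 16.850 = 5.000
ΔCt(IL3 shRNA) = 23.440 − 16.170 = 7.270
ΔΔCt = 7.270 − 5.000 = 2.270
Fold change = 2^(−2.270) = 0.207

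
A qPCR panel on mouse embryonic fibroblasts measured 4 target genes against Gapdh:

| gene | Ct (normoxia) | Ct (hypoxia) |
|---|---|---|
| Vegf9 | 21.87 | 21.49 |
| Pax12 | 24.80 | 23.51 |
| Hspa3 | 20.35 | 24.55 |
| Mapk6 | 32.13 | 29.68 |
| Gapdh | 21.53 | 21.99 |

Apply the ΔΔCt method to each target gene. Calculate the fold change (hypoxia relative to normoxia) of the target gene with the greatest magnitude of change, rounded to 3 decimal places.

Vegf9: ΔΔCt = (21.49−21.99) − (21.87−21.53) = -0.50 − 0.34 = -0.84; fold change = 2^0.84 = 1.790
Pax12: ΔΔCt = (23.51−21.99) − (24.80−21.53) = 1.52 − 3.27 = -1.75; fold change = 2^1.75 = 3.364
Hspa3: ΔΔCt = (24.55−21.99) − (20.35−21.53) = 2.56 − (-1.18) = 3.74; fold change = 2^-3.74 = 0.075
Mapk6: ΔΔCt = (29.68−21.99) − (32.13−21.53) = 7.69 − 10.60 = -2.91; fold change = 2^2.91 = 7.516
Hspa3 has the largest |ΔΔCt| = 3.74.

0.075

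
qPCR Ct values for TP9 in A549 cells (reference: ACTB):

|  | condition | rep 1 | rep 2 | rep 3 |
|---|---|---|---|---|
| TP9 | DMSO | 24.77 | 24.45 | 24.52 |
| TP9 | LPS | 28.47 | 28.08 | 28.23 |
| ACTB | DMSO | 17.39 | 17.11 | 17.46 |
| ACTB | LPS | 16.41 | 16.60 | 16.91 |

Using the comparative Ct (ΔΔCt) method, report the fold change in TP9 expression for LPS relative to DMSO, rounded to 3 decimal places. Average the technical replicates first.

Mean Ct: TP9 DMSO 24.580; TP9 LPS 28.260; ACTB DMSO 17.320; ACTB LPS 16.640
ΔCt(DMSO) = 24.580 − 17.320 = 7.260
ΔCt(LPS) = 28.260 − 16.640 = 11.620
ΔΔCt = 11.620 − 7.260 = 4.360
Fold change = 2^(−4.360) = 0.0487

0.049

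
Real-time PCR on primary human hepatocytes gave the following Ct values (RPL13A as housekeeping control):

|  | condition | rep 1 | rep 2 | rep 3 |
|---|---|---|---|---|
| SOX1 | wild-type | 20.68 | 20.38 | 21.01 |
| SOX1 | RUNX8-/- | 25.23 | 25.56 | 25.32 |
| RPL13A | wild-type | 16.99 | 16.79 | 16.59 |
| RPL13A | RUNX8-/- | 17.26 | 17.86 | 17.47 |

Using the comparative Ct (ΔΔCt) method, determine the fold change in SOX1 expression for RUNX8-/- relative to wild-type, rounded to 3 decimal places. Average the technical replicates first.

Mean Ct: SOX1 wild-type 20.690; SOX1 RUNX8-/- 25.370; RPL13A wild-type 16.790; RPL13A RUNX8-/- 17.530
ΔCt(wild-type) = 20.690 − 16.790 = 3.900
ΔCt(RUNX8-/-) = 25.370 − 17.530 = 7.840
ΔΔCt = 7.840 − 3.900 = 3.940
Fold change = 2^(−3.940) = 0.0652

0.065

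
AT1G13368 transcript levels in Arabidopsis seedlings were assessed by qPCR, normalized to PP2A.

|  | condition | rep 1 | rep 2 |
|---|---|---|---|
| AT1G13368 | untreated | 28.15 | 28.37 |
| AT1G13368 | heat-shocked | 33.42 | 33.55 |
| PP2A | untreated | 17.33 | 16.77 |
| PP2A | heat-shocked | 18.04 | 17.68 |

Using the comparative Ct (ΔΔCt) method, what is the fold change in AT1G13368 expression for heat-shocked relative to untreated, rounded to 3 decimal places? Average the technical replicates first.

Mean Ct: AT1G13368 untreated 28.260; AT1G13368 heat-shocked 33.485; PP2A untreated 17.050; PP2A heat-shocked 17.860
ΔCt(untreated) = 28.260 − 17.050 = 11.210
ΔCt(heat-shocked) = 33.485 − 17.860 = 15.625
ΔΔCt = 15.625 − 11.210 = 4.415
Fold change = 2^(−4.415) = 0.0469

0.047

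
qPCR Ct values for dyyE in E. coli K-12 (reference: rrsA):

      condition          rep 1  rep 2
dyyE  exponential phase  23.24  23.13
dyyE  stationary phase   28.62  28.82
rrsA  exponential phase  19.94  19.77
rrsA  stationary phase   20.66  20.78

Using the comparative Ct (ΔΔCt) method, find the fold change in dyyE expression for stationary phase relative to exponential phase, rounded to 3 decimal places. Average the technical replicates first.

Mean Ct: dyyE exponential phase 23.185; dyyE stationary phase 28.720; rrsA exponential phase 19.855; rrsA stationary phase 20.720
ΔCt(exponential phase) = 23.185 − 19.855 = 3.330
ΔCt(stationary phase) = 28.720 − 20.720 = 8.000
ΔΔCt = 8.000 − 3.330 = 4.670
Fold change = 2^(−4.670) = 0.0393

0.039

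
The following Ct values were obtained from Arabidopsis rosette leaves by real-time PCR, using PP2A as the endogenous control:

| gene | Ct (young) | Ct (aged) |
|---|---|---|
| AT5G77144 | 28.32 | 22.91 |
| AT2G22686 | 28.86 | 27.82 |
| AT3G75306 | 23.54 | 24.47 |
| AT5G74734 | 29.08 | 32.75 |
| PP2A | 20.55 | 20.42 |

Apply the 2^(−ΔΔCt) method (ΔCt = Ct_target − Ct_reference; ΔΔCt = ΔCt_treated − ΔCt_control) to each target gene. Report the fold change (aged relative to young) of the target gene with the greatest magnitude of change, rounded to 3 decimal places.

38.854

AT5G77144: ΔΔCt = (22.91−20.42) − (28.32−20.55) = 2.49 − 7.77 = -5.28; fold change = 2^5.28 = 38.854
AT2G22686: ΔΔCt = (27.82−20.42) − (28.86−20.55) = 7.40 − 8.31 = -0.91; fold change = 2^0.91 = 1.879
AT3G75306: ΔΔCt = (24.47−20.42) − (23.54−20.55) = 4.05 − 2.99 = 1.06; fold change = 2^-1.06 = 0.480
AT5G74734: ΔΔCt = (32.75−20.42) − (29.08−20.55) = 12.33 − 8.53 = 3.80; fold change = 2^-3.80 = 0.072
AT5G77144 has the largest |ΔΔCt| = 5.28.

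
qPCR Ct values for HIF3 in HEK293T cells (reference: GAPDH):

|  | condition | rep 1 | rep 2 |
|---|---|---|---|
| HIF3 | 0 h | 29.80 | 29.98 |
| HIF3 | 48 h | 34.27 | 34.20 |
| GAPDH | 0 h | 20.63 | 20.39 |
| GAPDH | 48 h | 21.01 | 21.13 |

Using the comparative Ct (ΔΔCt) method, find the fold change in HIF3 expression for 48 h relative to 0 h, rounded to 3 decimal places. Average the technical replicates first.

Mean Ct: HIF3 0 h 29.890; HIF3 48 h 34.235; GAPDH 0 h 20.510; GAPDH 48 h 21.070
ΔCt(0 h) = 29.890 − 20.510 = 9.380
ΔCt(48 h) = 34.235 − 21.070 = 13.165
ΔΔCt = 13.165 − 9.380 = 3.785
Fold change = 2^(−3.785) = 0.0725

0.073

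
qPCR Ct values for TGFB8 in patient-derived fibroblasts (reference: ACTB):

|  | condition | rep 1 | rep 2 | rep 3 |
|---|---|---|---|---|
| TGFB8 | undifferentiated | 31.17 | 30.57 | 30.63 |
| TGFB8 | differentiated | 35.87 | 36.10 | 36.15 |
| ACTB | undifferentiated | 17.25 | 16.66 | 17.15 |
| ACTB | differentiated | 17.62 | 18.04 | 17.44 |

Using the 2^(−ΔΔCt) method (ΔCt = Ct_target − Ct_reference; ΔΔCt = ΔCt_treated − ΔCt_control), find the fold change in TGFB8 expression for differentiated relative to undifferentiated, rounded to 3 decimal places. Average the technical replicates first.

0.042

Mean Ct: TGFB8 undifferentiated 30.790; TGFB8 differentiated 36.040; ACTB undifferentiated 17.020; ACTB differentiated 17.700
ΔCt(undifferentiated) = 30.790 − 17.020 = 13.770
ΔCt(differentiated) = 36.040 − 17.700 = 18.340
ΔΔCt = 18.340 − 13.770 = 4.570
Fold change = 2^(−4.570) = 0.0421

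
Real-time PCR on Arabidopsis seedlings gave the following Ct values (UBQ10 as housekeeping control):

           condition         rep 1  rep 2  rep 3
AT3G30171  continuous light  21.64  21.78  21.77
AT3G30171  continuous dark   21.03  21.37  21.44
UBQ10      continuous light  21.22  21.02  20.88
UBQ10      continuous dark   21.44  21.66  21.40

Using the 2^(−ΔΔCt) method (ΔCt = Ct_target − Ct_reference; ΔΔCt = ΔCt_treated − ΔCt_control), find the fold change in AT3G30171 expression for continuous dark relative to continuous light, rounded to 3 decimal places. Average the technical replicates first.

Mean Ct: AT3G30171 continuous light 21.730; AT3G30171 continuous dark 21.280; UBQ10 continuous light 21.040; UBQ10 continuous dark 21.500
ΔCt(continuous light) = 21.730 − 21.040 = 0.690
ΔCt(continuous dark) = 21.280 − 21.500 = -0.220
ΔΔCt = -0.220 − 0.690 = -0.910
Fold change = 2^(−(-0.910)) = 2^0.910 = 1.8790

1.879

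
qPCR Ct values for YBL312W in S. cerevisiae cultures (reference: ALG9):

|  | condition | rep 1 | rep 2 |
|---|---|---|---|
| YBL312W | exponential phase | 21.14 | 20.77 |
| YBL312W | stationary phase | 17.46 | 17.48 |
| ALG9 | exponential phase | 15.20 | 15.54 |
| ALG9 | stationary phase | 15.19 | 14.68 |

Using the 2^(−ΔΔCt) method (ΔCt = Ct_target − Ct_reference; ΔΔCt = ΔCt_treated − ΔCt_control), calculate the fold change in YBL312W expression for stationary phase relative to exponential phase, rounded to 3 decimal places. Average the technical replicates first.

8.282

Mean Ct: YBL312W exponential phase 20.955; YBL312W stationary phase 17.470; ALG9 exponential phase 15.370; ALG9 stationary phase 14.935
ΔCt(exponential phase) = 20.955 − 15.370 = 5.585
ΔCt(stationary phase) = 17.470 − 14.935 = 2.535
ΔΔCt = 2.535 − 5.585 = -3.050
Fold change = 2^(−(-3.050)) = 2^3.050 = 8.2821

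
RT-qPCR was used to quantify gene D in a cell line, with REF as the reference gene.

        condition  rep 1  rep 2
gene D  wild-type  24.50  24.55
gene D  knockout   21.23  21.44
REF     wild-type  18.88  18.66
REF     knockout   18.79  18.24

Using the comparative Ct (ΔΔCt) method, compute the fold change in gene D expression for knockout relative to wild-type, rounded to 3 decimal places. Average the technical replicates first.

Mean Ct: gene D wild-type 24.525; gene D knockout 21.335; REF wild-type 18.770; REF knockout 18.515
ΔCt(wild-type) = 24.525 − 18.770 = 5.755
ΔCt(knockout) = 21.335 − 18.515 = 2.820
ΔΔCt = 2.820 − 5.755 = -2.935
Fold change = 2^(−(-2.935)) = 2^2.935 = 7.6476

7.648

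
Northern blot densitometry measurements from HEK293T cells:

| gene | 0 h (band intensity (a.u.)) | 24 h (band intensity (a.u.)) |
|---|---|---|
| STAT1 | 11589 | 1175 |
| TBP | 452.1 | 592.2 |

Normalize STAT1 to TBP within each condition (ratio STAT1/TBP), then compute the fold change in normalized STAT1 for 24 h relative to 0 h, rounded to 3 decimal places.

0.077

STAT1/TBP (0 h) = 11589 / 452.1 = 25.634
STAT1/TBP (24 h) = 1175 / 592.2 = 1.9841
Fold change = 1.9841 / 25.634 = 0.0774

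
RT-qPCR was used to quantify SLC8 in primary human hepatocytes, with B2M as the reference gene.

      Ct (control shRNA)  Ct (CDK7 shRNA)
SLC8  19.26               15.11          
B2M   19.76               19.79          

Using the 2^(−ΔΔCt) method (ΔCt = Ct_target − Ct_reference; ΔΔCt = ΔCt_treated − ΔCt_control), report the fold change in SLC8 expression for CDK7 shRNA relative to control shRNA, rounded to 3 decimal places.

18.126

ΔCt(control shRNA) = 19.260 − 19.760 = -0.500
ΔCt(CDK7 shRNA) = 15.110 − 19.790 = -4.680
ΔΔCt = -4.680 − (-0.500) = -4.180
Fold change = 2^(−(-4.180)) = 2^4.180 = 18.1261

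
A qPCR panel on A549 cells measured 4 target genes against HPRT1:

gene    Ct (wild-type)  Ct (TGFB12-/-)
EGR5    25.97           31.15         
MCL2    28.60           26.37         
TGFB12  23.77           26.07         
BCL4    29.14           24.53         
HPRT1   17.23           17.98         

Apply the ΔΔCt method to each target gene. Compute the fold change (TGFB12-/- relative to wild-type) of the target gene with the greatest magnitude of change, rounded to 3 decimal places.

41.070

EGR5: ΔΔCt = (31.15−17.98) − (25.97−17.23) = 13.17 − 8.74 = 4.43; fold change = 2^-4.43 = 0.046
MCL2: ΔΔCt = (26.37−17.98) − (28.60−17.23) = 8.39 − 11.37 = -2.98; fold change = 2^2.98 = 7.890
TGFB12: ΔΔCt = (26.07−17.98) − (23.77−17.23) = 8.09 − 6.54 = 1.55; fold change = 2^-1.55 = 0.342
BCL4: ΔΔCt = (24.53−17.98) − (29.14−17.23) = 6.55 − 11.91 = -5.36; fold change = 2^5.36 = 41.070
BCL4 has the largest |ΔΔCt| = 5.36.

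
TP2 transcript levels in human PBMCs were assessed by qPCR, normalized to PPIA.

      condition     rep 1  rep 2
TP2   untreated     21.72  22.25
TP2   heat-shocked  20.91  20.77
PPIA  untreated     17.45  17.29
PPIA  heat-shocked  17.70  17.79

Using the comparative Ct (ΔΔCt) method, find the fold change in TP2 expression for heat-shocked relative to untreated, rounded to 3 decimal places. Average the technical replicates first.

Mean Ct: TP2 untreated 21.985; TP2 heat-shocked 20.840; PPIA untreated 17.370; PPIA heat-shocked 17.745
ΔCt(untreated) = 21.985 − 17.370 = 4.615
ΔCt(heat-shocked) = 20.840 − 17.745 = 3.095
ΔΔCt = 3.095 − 4.615 = -1.520
Fold change = 2^(−(-1.520)) = 2^1.520 = 2.8679

2.868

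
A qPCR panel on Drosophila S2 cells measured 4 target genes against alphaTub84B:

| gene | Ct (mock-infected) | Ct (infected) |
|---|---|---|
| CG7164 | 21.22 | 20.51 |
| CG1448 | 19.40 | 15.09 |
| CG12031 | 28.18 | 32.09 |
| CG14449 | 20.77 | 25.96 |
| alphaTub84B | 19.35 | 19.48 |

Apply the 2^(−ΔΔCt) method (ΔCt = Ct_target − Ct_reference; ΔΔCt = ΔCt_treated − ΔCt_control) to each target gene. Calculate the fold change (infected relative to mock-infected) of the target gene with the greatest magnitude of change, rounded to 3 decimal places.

0.030

CG7164: ΔΔCt = (20.51−19.48) − (21.22−19.35) = 1.03 − 1.87 = -0.84; fold change = 2^0.84 = 1.790
CG1448: ΔΔCt = (15.09−19.48) − (19.40−19.35) = -4.39 − 0.05 = -4.44; fold change = 2^4.44 = 21.706
CG12031: ΔΔCt = (32.09−19.48) − (28.18−19.35) = 12.61 − 8.83 = 3.78; fold change = 2^-3.78 = 0.073
CG14449: ΔΔCt = (25.96−19.48) − (20.77−19.35) = 6.48 − 1.42 = 5.06; fold change = 2^-5.06 = 0.030
CG14449 has the largest |ΔΔCt| = 5.06.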